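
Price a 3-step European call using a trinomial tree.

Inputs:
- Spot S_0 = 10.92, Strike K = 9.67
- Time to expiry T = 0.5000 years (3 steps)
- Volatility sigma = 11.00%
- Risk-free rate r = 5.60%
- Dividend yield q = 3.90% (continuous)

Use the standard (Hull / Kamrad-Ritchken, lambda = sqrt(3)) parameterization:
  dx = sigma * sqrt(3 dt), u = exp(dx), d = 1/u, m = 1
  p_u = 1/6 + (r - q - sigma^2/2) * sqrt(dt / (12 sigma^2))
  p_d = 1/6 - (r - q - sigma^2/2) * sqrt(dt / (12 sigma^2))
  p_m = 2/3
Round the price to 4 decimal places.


dt = T/N = 0.166667; dx = sigma*sqrt(3*dt) = 0.077782
u = exp(dx) = 1.080887; d = 1/u = 0.925166
p_u = 0.178398, p_m = 0.666667, p_d = 0.154935
Discount per step: exp(-r*dt) = 0.990710
Stock lattice S(k, j) with j the centered position index:
  k=0: S(0,+0) = 10.9200
  k=1: S(1,-1) = 10.1028; S(1,+0) = 10.9200; S(1,+1) = 11.8033
  k=2: S(2,-2) = 9.3468; S(2,-1) = 10.1028; S(2,+0) = 10.9200; S(2,+1) = 11.8033; S(2,+2) = 12.7580
  k=3: S(3,-3) = 8.6473; S(3,-2) = 9.3468; S(3,-1) = 10.1028; S(3,+0) = 10.9200; S(3,+1) = 11.8033; S(3,+2) = 12.7580; S(3,+3) = 13.7900
Terminal payoffs V(N, j) = max(S_T - K, 0):
  V(3,-3) = 0.000000; V(3,-2) = 0.000000; V(3,-1) = 0.432816; V(3,+0) = 1.250000; V(3,+1) = 2.133283; V(3,+2) = 3.088012; V(3,+3) = 4.119966
Backward induction: V(k, j) = exp(-r*dt) * [p_u * V(k+1, j+1) + p_m * V(k+1, j) + p_d * V(k+1, j-1)]
  V(2,-2) = exp(-r*dt) * [p_u*0.432816 + p_m*0.000000 + p_d*0.000000] = 0.076496
  V(2,-1) = exp(-r*dt) * [p_u*1.250000 + p_m*0.432816 + p_d*0.000000] = 0.506790
  V(2,+0) = exp(-r*dt) * [p_u*2.133283 + p_m*1.250000 + p_d*0.432816] = 1.269066
  V(2,+1) = exp(-r*dt) * [p_u*3.088012 + p_m*2.133283 + p_d*1.250000] = 2.146624
  V(2,+2) = exp(-r*dt) * [p_u*4.119966 + p_m*3.088012 + p_d*2.133283] = 3.095166
  V(1,-1) = exp(-r*dt) * [p_u*1.269066 + p_m*0.506790 + p_d*0.076496] = 0.570759
  V(1,+0) = exp(-r*dt) * [p_u*2.146624 + p_m*1.269066 + p_d*0.506790] = 1.295371
  V(1,+1) = exp(-r*dt) * [p_u*3.095166 + p_m*2.146624 + p_d*1.269066] = 2.159627
  V(0,+0) = exp(-r*dt) * [p_u*2.159627 + p_m*1.295371 + p_d*0.570759] = 1.324861

Answer: Price = V(0,0) = 1.3249


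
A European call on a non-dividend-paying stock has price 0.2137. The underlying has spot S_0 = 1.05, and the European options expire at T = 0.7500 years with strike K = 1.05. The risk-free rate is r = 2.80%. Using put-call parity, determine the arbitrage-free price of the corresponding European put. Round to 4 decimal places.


Answer: Put price = 0.1919

Derivation:
Put-call parity: C - P = S_0 * exp(-qT) - K * exp(-rT).
S_0 * exp(-qT) = 1.0500 * 1.00000000 = 1.05000000
K * exp(-rT) = 1.0500 * 0.97921896 = 1.02817991
P = C - S*exp(-qT) + K*exp(-rT)
P = 0.2137 - 1.05000000 + 1.02817991 = 0.1919


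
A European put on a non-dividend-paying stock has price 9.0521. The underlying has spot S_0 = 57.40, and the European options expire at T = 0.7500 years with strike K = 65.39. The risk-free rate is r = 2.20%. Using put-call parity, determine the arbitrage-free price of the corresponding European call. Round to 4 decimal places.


Answer: Call price = 2.1322

Derivation:
Put-call parity: C - P = S_0 * exp(-qT) - K * exp(-rT).
S_0 * exp(-qT) = 57.4000 * 1.00000000 = 57.40000000
K * exp(-rT) = 65.3900 * 0.98363538 = 64.31991746
C = P + S*exp(-qT) - K*exp(-rT)
C = 9.0521 + 57.40000000 - 64.31991746 = 2.1322


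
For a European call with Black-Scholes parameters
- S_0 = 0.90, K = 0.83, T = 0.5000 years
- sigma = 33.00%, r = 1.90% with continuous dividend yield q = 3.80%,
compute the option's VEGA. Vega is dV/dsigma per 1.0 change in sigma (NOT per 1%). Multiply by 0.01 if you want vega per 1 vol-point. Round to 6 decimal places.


Answer: Vega = 0.227793

Derivation:
d1 = 0.4229529750; d2 = 0.1896077372
phi(d1) = 0.3648083460; exp(-qT) = 0.9811793622; exp(-rT) = 0.9905449824
Vega = S * exp(-qT) * phi(d1) * sqrt(T) = 0.9000 * 0.9811793622 * 0.3648083460 * 0.7071067812 = 0.227793


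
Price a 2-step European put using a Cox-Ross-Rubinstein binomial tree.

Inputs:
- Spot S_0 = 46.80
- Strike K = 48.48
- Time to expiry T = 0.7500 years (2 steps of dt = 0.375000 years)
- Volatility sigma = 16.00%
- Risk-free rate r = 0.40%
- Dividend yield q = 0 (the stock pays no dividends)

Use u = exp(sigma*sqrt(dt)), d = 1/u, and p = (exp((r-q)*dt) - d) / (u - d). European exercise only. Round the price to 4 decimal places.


dt = T/N = 0.375000
u = exp(sigma*sqrt(dt)) = 1.102940; d = 1/u = 0.906667
p = (exp((r-q)*dt) - d) / (u - d) = 0.483173
Discount per step: exp(-r*dt) = 0.998501
Stock lattice S(k, i) with i counting down-moves:
  k=0: S(0,0) = 46.8000
  k=1: S(1,0) = 51.6176; S(1,1) = 42.4320
  k=2: S(2,0) = 56.9311; S(2,1) = 46.8000; S(2,2) = 38.4717
Terminal payoffs V(N, i) = max(K - S_T, 0):
  V(2,0) = 0.000000; V(2,1) = 1.680000; V(2,2) = 10.008257
Backward induction: V(k, i) = exp(-r*dt) * [p * V(k+1, i) + (1-p) * V(k+1, i+1)].
  V(1,0) = exp(-r*dt) * [p*0.000000 + (1-p)*1.680000] = 0.866968
  V(1,1) = exp(-r*dt) * [p*1.680000 + (1-p)*10.008257] = 5.975300
  V(0,0) = exp(-r*dt) * [p*0.866968 + (1-p)*5.975300] = 3.501836

Answer: Price = V(0,0) = 3.5018


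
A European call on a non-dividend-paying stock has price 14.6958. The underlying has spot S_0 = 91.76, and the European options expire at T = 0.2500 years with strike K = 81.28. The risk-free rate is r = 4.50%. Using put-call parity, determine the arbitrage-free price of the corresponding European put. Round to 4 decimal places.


Answer: Put price = 3.3065

Derivation:
Put-call parity: C - P = S_0 * exp(-qT) - K * exp(-rT).
S_0 * exp(-qT) = 91.7600 * 1.00000000 = 91.76000000
K * exp(-rT) = 81.2800 * 0.98881304 = 80.37072427
P = C - S*exp(-qT) + K*exp(-rT)
P = 14.6958 - 91.76000000 + 80.37072427 = 3.3065


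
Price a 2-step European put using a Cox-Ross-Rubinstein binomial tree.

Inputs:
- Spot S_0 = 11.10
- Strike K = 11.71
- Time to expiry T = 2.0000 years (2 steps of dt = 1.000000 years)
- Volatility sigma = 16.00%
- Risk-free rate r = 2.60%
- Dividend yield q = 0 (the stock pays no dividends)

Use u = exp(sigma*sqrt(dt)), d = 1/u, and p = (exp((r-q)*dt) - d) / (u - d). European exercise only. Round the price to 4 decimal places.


dt = T/N = 1.000000
u = exp(sigma*sqrt(dt)) = 1.173511; d = 1/u = 0.852144
p = (exp((r-q)*dt) - d) / (u - d) = 0.542050
Discount per step: exp(-r*dt) = 0.974335
Stock lattice S(k, i) with i counting down-moves:
  k=0: S(0,0) = 11.1000
  k=1: S(1,0) = 13.0260; S(1,1) = 9.4588
  k=2: S(2,0) = 15.2861; S(2,1) = 11.1000; S(2,2) = 8.0603
Terminal payoffs V(N, i) = max(K - S_T, 0):
  V(2,0) = 0.000000; V(2,1) = 0.610000; V(2,2) = 3.649746
Backward induction: V(k, i) = exp(-r*dt) * [p * V(k+1, i) + (1-p) * V(k+1, i+1)].
  V(1,0) = exp(-r*dt) * [p*0.000000 + (1-p)*0.610000] = 0.272180
  V(1,1) = exp(-r*dt) * [p*0.610000 + (1-p)*3.649746] = 1.950668
  V(0,0) = exp(-r*dt) * [p*0.272180 + (1-p)*1.950668] = 1.014130

Answer: Price = V(0,0) = 1.0141


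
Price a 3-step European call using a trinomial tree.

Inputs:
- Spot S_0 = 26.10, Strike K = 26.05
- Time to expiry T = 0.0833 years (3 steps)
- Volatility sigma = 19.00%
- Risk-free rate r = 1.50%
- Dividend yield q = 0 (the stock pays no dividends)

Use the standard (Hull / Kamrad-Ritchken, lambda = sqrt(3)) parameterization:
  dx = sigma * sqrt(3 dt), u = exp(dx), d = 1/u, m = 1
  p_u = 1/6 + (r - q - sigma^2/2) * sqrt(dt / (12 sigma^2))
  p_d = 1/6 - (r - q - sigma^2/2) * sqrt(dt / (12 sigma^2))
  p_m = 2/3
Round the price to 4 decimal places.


dt = T/N = 0.027767; dx = sigma*sqrt(3*dt) = 0.054837
u = exp(dx) = 1.056369; d = 1/u = 0.946639
p_u = 0.165894, p_m = 0.666667, p_d = 0.167439
Discount per step: exp(-r*dt) = 0.999584
Stock lattice S(k, j) with j the centered position index:
  k=0: S(0,+0) = 26.1000
  k=1: S(1,-1) = 24.7073; S(1,+0) = 26.1000; S(1,+1) = 27.5712
  k=2: S(2,-2) = 23.3889; S(2,-1) = 24.7073; S(2,+0) = 26.1000; S(2,+1) = 27.5712; S(2,+2) = 29.1254
  k=3: S(3,-3) = 22.1408; S(3,-2) = 23.3889; S(3,-1) = 24.7073; S(3,+0) = 26.1000; S(3,+1) = 27.5712; S(3,+2) = 29.1254; S(3,+3) = 30.7671
Terminal payoffs V(N, j) = max(S_T - K, 0):
  V(3,-3) = 0.000000; V(3,-2) = 0.000000; V(3,-1) = 0.000000; V(3,+0) = 0.050000; V(3,+1) = 1.521224; V(3,+2) = 3.075379; V(3,+3) = 4.717140
Backward induction: V(k, j) = exp(-r*dt) * [p_u * V(k+1, j+1) + p_m * V(k+1, j) + p_d * V(k+1, j-1)]
  V(2,-2) = exp(-r*dt) * [p_u*0.000000 + p_m*0.000000 + p_d*0.000000] = 0.000000
  V(2,-1) = exp(-r*dt) * [p_u*0.050000 + p_m*0.000000 + p_d*0.000000] = 0.008291
  V(2,+0) = exp(-r*dt) * [p_u*1.521224 + p_m*0.050000 + p_d*0.000000] = 0.285577
  V(2,+1) = exp(-r*dt) * [p_u*3.075379 + p_m*1.521224 + p_d*0.050000] = 1.532071
  V(2,+2) = exp(-r*dt) * [p_u*4.717140 + p_m*3.075379 + p_d*1.521224] = 3.086226
  V(1,-1) = exp(-r*dt) * [p_u*0.285577 + p_m*0.008291 + p_d*0.000000] = 0.052881
  V(1,+0) = exp(-r*dt) * [p_u*1.532071 + p_m*0.285577 + p_d*0.008291] = 0.445749
  V(1,+1) = exp(-r*dt) * [p_u*3.086226 + p_m*1.532071 + p_d*0.285577] = 1.580527
  V(0,+0) = exp(-r*dt) * [p_u*1.580527 + p_m*0.445749 + p_d*0.052881] = 0.567985

Answer: Price = V(0,0) = 0.5680


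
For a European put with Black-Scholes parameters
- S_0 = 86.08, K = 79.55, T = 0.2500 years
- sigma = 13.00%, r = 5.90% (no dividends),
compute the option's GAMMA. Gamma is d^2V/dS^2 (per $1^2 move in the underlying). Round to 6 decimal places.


d1 = 1.4731360251; d2 = 1.4081360251
phi(d1) = 0.1347945640; exp(-qT) = 1.0000000000; exp(-rT) = 0.9853582484
Gamma = exp(-qT) * phi(d1) / (S * sigma * sqrt(T)) = 1.0000000000 * 0.1347945640 / (86.0800 * 0.1300 * 0.5000000000) = 0.024091

Answer: Gamma = 0.024091


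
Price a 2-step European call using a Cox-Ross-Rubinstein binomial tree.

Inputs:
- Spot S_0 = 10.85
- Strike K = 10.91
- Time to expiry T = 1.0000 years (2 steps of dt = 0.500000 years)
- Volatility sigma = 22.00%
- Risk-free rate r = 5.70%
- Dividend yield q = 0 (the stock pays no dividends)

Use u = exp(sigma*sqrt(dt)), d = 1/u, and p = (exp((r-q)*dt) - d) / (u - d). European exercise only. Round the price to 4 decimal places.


Answer: Price = V(0,0) = 1.1295

Derivation:
dt = T/N = 0.500000
u = exp(sigma*sqrt(dt)) = 1.168316; d = 1/u = 0.855933
p = (exp((r-q)*dt) - d) / (u - d) = 0.553734
Discount per step: exp(-r*dt) = 0.971902
Stock lattice S(k, i) with i counting down-moves:
  k=0: S(0,0) = 10.8500
  k=1: S(1,0) = 12.6762; S(1,1) = 9.2869
  k=2: S(2,0) = 14.8098; S(2,1) = 10.8500; S(2,2) = 7.9489
Terminal payoffs V(N, i) = max(S_T - K, 0):
  V(2,0) = 3.899844; V(2,1) = 0.000000; V(2,2) = 0.000000
Backward induction: V(k, i) = exp(-r*dt) * [p * V(k+1, i) + (1-p) * V(k+1, i+1)].
  V(1,0) = exp(-r*dt) * [p*3.899844 + (1-p)*0.000000] = 2.098799
  V(1,1) = exp(-r*dt) * [p*0.000000 + (1-p)*0.000000] = 0.000000
  V(0,0) = exp(-r*dt) * [p*2.098799 + (1-p)*0.000000] = 1.129522


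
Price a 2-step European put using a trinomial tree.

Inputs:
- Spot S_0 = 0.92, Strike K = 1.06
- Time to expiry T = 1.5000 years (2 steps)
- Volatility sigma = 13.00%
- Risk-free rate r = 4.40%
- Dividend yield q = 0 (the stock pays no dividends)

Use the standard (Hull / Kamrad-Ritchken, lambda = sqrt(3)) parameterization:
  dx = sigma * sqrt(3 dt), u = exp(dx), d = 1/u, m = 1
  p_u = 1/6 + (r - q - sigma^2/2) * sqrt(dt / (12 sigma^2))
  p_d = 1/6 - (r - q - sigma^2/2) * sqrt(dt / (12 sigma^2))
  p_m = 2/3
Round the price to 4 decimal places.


dt = T/N = 0.750000; dx = sigma*sqrt(3*dt) = 0.195000
u = exp(dx) = 1.215311; d = 1/u = 0.822835
p_u = 0.235032, p_m = 0.666667, p_d = 0.098301
Discount per step: exp(-r*dt) = 0.967539
Stock lattice S(k, j) with j the centered position index:
  k=0: S(0,+0) = 0.9200
  k=1: S(1,-1) = 0.7570; S(1,+0) = 0.9200; S(1,+1) = 1.1181
  k=2: S(2,-2) = 0.6229; S(2,-1) = 0.7570; S(2,+0) = 0.9200; S(2,+1) = 1.1181; S(2,+2) = 1.3588
Terminal payoffs V(N, j) = max(K - S_T, 0):
  V(2,-2) = 0.437108; V(2,-1) = 0.302992; V(2,+0) = 0.140000; V(2,+1) = 0.000000; V(2,+2) = 0.000000
Backward induction: V(k, j) = exp(-r*dt) * [p_u * V(k+1, j+1) + p_m * V(k+1, j) + p_d * V(k+1, j-1)]
  V(1,-1) = exp(-r*dt) * [p_u*0.140000 + p_m*0.302992 + p_d*0.437108] = 0.268847
  V(1,+0) = exp(-r*dt) * [p_u*0.000000 + p_m*0.140000 + p_d*0.302992] = 0.119121
  V(1,+1) = exp(-r*dt) * [p_u*0.000000 + p_m*0.000000 + p_d*0.140000] = 0.013315
  V(0,+0) = exp(-r*dt) * [p_u*0.013315 + p_m*0.119121 + p_d*0.268847] = 0.105434

Answer: Price = V(0,0) = 0.1054


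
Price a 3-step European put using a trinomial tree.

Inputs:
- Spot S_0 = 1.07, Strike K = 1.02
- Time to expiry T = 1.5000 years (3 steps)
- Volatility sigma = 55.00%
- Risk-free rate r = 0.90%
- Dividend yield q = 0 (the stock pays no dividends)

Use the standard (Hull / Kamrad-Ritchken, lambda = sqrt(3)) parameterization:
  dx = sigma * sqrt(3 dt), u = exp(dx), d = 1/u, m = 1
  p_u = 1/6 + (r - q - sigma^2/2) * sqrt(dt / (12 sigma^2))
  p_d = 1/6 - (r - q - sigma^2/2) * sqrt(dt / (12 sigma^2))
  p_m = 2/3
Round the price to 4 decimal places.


Answer: Price = V(0,0) = 0.2243

Derivation:
dt = T/N = 0.500000; dx = sigma*sqrt(3*dt) = 0.673610
u = exp(dx) = 1.961304; d = 1/u = 0.509865
p_u = 0.113873, p_m = 0.666667, p_d = 0.219461
Discount per step: exp(-r*dt) = 0.995510
Stock lattice S(k, j) with j the centered position index:
  k=0: S(0,+0) = 1.0700
  k=1: S(1,-1) = 0.5456; S(1,+0) = 1.0700; S(1,+1) = 2.0986
  k=2: S(2,-2) = 0.2782; S(2,-1) = 0.5456; S(2,+0) = 1.0700; S(2,+1) = 2.0986; S(2,+2) = 4.1160
  k=3: S(3,-3) = 0.1418; S(3,-2) = 0.2782; S(3,-1) = 0.5456; S(3,+0) = 1.0700; S(3,+1) = 2.0986; S(3,+2) = 4.1160; S(3,+3) = 8.0727
Terminal payoffs V(N, j) = max(K - S_T, 0):
  V(3,-3) = 0.878176; V(3,-2) = 0.741841; V(3,-1) = 0.474445; V(3,+0) = 0.000000; V(3,+1) = 0.000000; V(3,+2) = 0.000000; V(3,+3) = 0.000000
Backward induction: V(k, j) = exp(-r*dt) * [p_u * V(k+1, j+1) + p_m * V(k+1, j) + p_d * V(k+1, j-1)]
  V(2,-2) = exp(-r*dt) * [p_u*0.474445 + p_m*0.741841 + p_d*0.878176] = 0.737983
  V(2,-1) = exp(-r*dt) * [p_u*0.000000 + p_m*0.474445 + p_d*0.741841] = 0.476950
  V(2,+0) = exp(-r*dt) * [p_u*0.000000 + p_m*0.000000 + p_d*0.474445] = 0.103654
  V(2,+1) = exp(-r*dt) * [p_u*0.000000 + p_m*0.000000 + p_d*0.000000] = 0.000000
  V(2,+2) = exp(-r*dt) * [p_u*0.000000 + p_m*0.000000 + p_d*0.000000] = 0.000000
  V(1,-1) = exp(-r*dt) * [p_u*0.103654 + p_m*0.476950 + p_d*0.737983] = 0.489521
  V(1,+0) = exp(-r*dt) * [p_u*0.000000 + p_m*0.103654 + p_d*0.476950] = 0.172994
  V(1,+1) = exp(-r*dt) * [p_u*0.000000 + p_m*0.000000 + p_d*0.103654] = 0.022646
  V(0,+0) = exp(-r*dt) * [p_u*0.022646 + p_m*0.172994 + p_d*0.489521] = 0.224327


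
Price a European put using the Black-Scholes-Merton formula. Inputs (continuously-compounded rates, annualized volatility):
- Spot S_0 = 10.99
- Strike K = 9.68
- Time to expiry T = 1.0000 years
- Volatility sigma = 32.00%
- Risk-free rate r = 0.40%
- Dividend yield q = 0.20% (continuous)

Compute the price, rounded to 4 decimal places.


d1 = (ln(S/K) + (r - q + 0.5*sigma^2) * T) / (sigma * sqrt(T)) = 0.56288708
d2 = d1 - sigma * sqrt(T) = 0.24288708
exp(-rT) = 0.99600799; exp(-qT) = 0.99800200
P = K * exp(-rT) * N(-d2) - S_0 * exp(-qT) * N(-d1)
N(-d1) = 0.28675589; N(-d2) = 0.40404644
P = 9.6800 * 0.99600799 * 0.40404644 - 10.9900 * 0.99800200 * 0.28675589 = 0.7504

Answer: Price = 0.7504


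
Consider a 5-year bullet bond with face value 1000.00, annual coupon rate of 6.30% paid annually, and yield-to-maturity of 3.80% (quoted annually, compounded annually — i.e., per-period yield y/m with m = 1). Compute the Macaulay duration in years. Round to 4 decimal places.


Coupon per period c = face * coupon_rate / m = 63.000000
Periods per year m = 1; per-period yield y/m = 0.038000
Number of cashflows N = 5
Cashflows (t years, CF_t, discount factor 1/(1+y/m)^(m*t), PV):
  t = 1.0000: CF_t = 63.000000, DF = 0.963391, PV = 60.693642
  t = 2.0000: CF_t = 63.000000, DF = 0.928122, PV = 58.471716
  t = 3.0000: CF_t = 63.000000, DF = 0.894145, PV = 56.331133
  t = 4.0000: CF_t = 63.000000, DF = 0.861411, PV = 54.268915
  t = 5.0000: CF_t = 1063.000000, DF = 0.829876, PV = 882.158244
Price P = sum_t PV_t = 1111.923650
Macaulay numerator sum_t t * PV_t:
  t * PV_t at t = 1.0000: 60.693642
  t * PV_t at t = 2.0000: 116.943433
  t * PV_t at t = 3.0000: 168.993400
  t * PV_t at t = 4.0000: 217.075658
  t * PV_t at t = 5.0000: 4410.791219
Macaulay duration D = (sum_t t * PV_t) / P = 4974.497352 / 1111.923650 = 4.473776

Answer: Macaulay duration = 4.4738 years


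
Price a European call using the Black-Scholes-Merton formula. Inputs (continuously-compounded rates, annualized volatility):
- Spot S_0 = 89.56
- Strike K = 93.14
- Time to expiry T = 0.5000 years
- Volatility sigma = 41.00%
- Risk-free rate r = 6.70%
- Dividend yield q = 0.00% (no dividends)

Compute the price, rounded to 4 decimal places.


Answer: Price = 10.0980

Derivation:
d1 = (ln(S/K) + (r - q + 0.5*sigma^2) * T) / (sigma * sqrt(T)) = 0.12531331
d2 = d1 - sigma * sqrt(T) = -0.16460047
exp(-rT) = 0.96705491; exp(-qT) = 1.00000000
C = S_0 * exp(-qT) * N(d1) - K * exp(-rT) * N(d2)
N(d1) = 0.54986224; N(d2) = 0.43462923
C = 89.5600 * 1.00000000 * 0.54986224 - 93.1400 * 0.96705491 * 0.43462923 = 10.0980


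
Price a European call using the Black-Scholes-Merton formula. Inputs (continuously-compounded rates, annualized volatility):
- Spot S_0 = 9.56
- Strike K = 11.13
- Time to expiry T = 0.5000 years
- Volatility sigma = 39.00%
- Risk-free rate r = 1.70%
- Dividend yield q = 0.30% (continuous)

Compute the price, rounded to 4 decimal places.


d1 = (ln(S/K) + (r - q + 0.5*sigma^2) * T) / (sigma * sqrt(T)) = -0.38811618
d2 = d1 - sigma * sqrt(T) = -0.66388783
exp(-rT) = 0.99153602; exp(-qT) = 0.99850112
C = S_0 * exp(-qT) * N(d1) - K * exp(-rT) * N(d2)
N(d1) = 0.34896503; N(d2) = 0.25338105
C = 9.5600 * 0.99850112 * 0.34896503 - 11.1300 * 0.99153602 * 0.25338105 = 0.5348

Answer: Price = 0.5348


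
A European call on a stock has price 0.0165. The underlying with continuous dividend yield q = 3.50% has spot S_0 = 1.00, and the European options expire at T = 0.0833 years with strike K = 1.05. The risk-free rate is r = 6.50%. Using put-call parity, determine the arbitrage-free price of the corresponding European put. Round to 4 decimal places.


Answer: Put price = 0.0637

Derivation:
Put-call parity: C - P = S_0 * exp(-qT) - K * exp(-rT).
S_0 * exp(-qT) = 1.0000 * 0.99708875 = 0.99708875
K * exp(-rT) = 1.0500 * 0.99460013 = 1.04433014
P = C - S*exp(-qT) + K*exp(-rT)
P = 0.0165 - 0.99708875 + 1.04433014 = 0.0637


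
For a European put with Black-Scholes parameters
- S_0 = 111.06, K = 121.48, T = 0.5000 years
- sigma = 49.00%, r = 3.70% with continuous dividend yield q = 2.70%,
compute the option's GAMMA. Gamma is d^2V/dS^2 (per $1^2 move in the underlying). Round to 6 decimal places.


d1 = -0.0711552733; d2 = -0.4176375961
phi(d1) = 0.3979336207; exp(-qT) = 0.9865907163; exp(-rT) = 0.9816700746
Gamma = exp(-qT) * phi(d1) / (S * sigma * sqrt(T)) = 0.9865907163 * 0.3979336207 / (111.0600 * 0.4900 * 0.7071067812) = 0.010203

Answer: Gamma = 0.010203


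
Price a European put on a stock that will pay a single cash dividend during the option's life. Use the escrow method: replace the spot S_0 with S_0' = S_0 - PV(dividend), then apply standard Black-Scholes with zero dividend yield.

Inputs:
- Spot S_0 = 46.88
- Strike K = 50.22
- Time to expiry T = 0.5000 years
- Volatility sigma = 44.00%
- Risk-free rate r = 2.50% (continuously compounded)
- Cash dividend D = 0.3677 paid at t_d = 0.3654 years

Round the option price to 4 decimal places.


PV(D) = D * exp(-r * t_d) = 0.3677 * 0.99090660 = 0.36435636
S_0' = S_0 - PV(D) = 46.8800 - 0.36435636 = 46.51564364
d1 = (ln(S_0'/K) + (r + sigma^2/2)*T) / (sigma*sqrt(T)) = -0.05054102
d2 = d1 - sigma*sqrt(T) = -0.36166800
exp(-rT) = 0.98757780
N(-d1) = 0.52015437; N(-d2) = 0.64119993
P = K * exp(-rT) * N(-d2) - S_0' * N(-d1) = 50.2200 * 0.98757780 * 0.64119993 - 46.51564364 * 0.52015437 = 7.6057

Answer: Price = 7.6057


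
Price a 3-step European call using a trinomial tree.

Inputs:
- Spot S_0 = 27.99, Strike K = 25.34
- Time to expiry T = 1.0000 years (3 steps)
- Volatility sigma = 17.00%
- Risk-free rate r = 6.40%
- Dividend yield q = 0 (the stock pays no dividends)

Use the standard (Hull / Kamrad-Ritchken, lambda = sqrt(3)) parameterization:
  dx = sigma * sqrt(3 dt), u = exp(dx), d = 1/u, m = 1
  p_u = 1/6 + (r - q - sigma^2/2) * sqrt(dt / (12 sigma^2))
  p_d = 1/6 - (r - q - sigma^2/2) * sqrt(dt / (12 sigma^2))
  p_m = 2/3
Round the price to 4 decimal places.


Answer: Price = V(0,0) = 4.6340

Derivation:
dt = T/N = 0.333333; dx = sigma*sqrt(3*dt) = 0.170000
u = exp(dx) = 1.185305; d = 1/u = 0.843665
p_u = 0.215245, p_m = 0.666667, p_d = 0.118088
Discount per step: exp(-r*dt) = 0.978893
Stock lattice S(k, j) with j the centered position index:
  k=0: S(0,+0) = 27.9900
  k=1: S(1,-1) = 23.6142; S(1,+0) = 27.9900; S(1,+1) = 33.1767
  k=2: S(2,-2) = 19.9225; S(2,-1) = 23.6142; S(2,+0) = 27.9900; S(2,+1) = 33.1767; S(2,+2) = 39.3245
  k=3: S(3,-3) = 16.8079; S(3,-2) = 19.9225; S(3,-1) = 23.6142; S(3,+0) = 27.9900; S(3,+1) = 33.1767; S(3,+2) = 39.3245; S(3,+3) = 46.6115
Terminal payoffs V(N, j) = max(S_T - K, 0):
  V(3,-3) = 0.000000; V(3,-2) = 0.000000; V(3,-1) = 0.000000; V(3,+0) = 2.650000; V(3,+1) = 7.836683; V(3,+2) = 13.984483; V(3,+3) = 21.271501
Backward induction: V(k, j) = exp(-r*dt) * [p_u * V(k+1, j+1) + p_m * V(k+1, j) + p_d * V(k+1, j-1)]
  V(2,-2) = exp(-r*dt) * [p_u*0.000000 + p_m*0.000000 + p_d*0.000000] = 0.000000
  V(2,-1) = exp(-r*dt) * [p_u*2.650000 + p_m*0.000000 + p_d*0.000000] = 0.558360
  V(2,+0) = exp(-r*dt) * [p_u*7.836683 + p_m*2.650000 + p_d*0.000000] = 3.380580
  V(2,+1) = exp(-r*dt) * [p_u*13.984483 + p_m*7.836683 + p_d*2.650000] = 8.367065
  V(2,+2) = exp(-r*dt) * [p_u*21.271501 + p_m*13.984483 + p_d*7.836683] = 14.514036
  V(1,-1) = exp(-r*dt) * [p_u*3.380580 + p_m*0.558360 + p_d*0.000000] = 1.076677
  V(1,+0) = exp(-r*dt) * [p_u*8.367065 + p_m*3.380580 + p_d*0.558360] = 4.033650
  V(1,+1) = exp(-r*dt) * [p_u*14.514036 + p_m*8.367065 + p_d*3.380580] = 8.909220
  V(0,+0) = exp(-r*dt) * [p_u*8.909220 + p_m*4.033650 + p_d*1.076677] = 4.633989


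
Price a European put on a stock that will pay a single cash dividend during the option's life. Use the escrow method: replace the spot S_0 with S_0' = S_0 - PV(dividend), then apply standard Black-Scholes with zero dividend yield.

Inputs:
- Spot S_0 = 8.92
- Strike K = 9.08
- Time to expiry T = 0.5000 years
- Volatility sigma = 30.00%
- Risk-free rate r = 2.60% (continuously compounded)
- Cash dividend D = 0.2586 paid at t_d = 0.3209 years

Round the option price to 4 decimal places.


PV(D) = D * exp(-r * t_d) = 0.2586 * 0.99169131 = 0.25645137
S_0' = S_0 - PV(D) = 8.9200 - 0.25645137 = 8.66354863
d1 = (ln(S_0'/K) + (r + sigma^2/2)*T) / (sigma*sqrt(T)) = -0.05397479
d2 = d1 - sigma*sqrt(T) = -0.26610682
exp(-rT) = 0.98708414
N(-d1) = 0.52152237; N(-d2) = 0.60492153
P = K * exp(-rT) * N(-d2) - S_0' * N(-d1) = 9.0800 * 0.98708414 * 0.60492153 - 8.66354863 * 0.52152237 = 0.9035

Answer: Price = 0.9035


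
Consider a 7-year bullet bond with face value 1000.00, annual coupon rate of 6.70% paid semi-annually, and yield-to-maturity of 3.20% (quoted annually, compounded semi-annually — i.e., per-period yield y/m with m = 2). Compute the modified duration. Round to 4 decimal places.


Coupon per period c = face * coupon_rate / m = 33.500000
Periods per year m = 2; per-period yield y/m = 0.016000
Number of cashflows N = 14
Cashflows (t years, CF_t, discount factor 1/(1+y/m)^(m*t), PV):
  t = 0.5000: CF_t = 33.500000, DF = 0.984252, PV = 32.972441
  t = 1.0000: CF_t = 33.500000, DF = 0.968752, PV = 32.453190
  t = 1.5000: CF_t = 33.500000, DF = 0.953496, PV = 31.942116
  t = 2.0000: CF_t = 33.500000, DF = 0.938480, PV = 31.439091
  t = 2.5000: CF_t = 33.500000, DF = 0.923701, PV = 30.943987
  t = 3.0000: CF_t = 33.500000, DF = 0.909155, PV = 30.456680
  t = 3.5000: CF_t = 33.500000, DF = 0.894837, PV = 29.977047
  t = 4.0000: CF_t = 33.500000, DF = 0.880745, PV = 29.504968
  t = 4.5000: CF_t = 33.500000, DF = 0.866875, PV = 29.040323
  t = 5.0000: CF_t = 33.500000, DF = 0.853224, PV = 28.582995
  t = 5.5000: CF_t = 33.500000, DF = 0.839787, PV = 28.132869
  t = 6.0000: CF_t = 33.500000, DF = 0.826562, PV = 27.689831
  t = 6.5000: CF_t = 33.500000, DF = 0.813545, PV = 27.253771
  t = 7.0000: CF_t = 1033.500000, DF = 0.800734, PV = 827.558245
Price P = sum_t PV_t = 1217.947552
First compute Macaulay numerator sum_t t * PV_t:
  t * PV_t at t = 0.5000: 16.486220
  t * PV_t at t = 1.0000: 32.453190
  t * PV_t at t = 1.5000: 47.913174
  t * PV_t at t = 2.0000: 62.878181
  t * PV_t at t = 2.5000: 77.359967
  t * PV_t at t = 3.0000: 91.370040
  t * PV_t at t = 3.5000: 104.919665
  t * PV_t at t = 4.0000: 118.019871
  t * PV_t at t = 4.5000: 130.681451
  t * PV_t at t = 5.0000: 142.914973
  t * PV_t at t = 5.5000: 154.730778
  t * PV_t at t = 6.0000: 166.138989
  t * PV_t at t = 6.5000: 177.149512
  t * PV_t at t = 7.0000: 5792.907712
Macaulay duration D = 7115.923723 / 1217.947552 = 5.842553
Modified duration = D / (1 + y/m) = 5.842553 / (1 + 0.016000) = 5.750545

Answer: Modified duration = 5.7505


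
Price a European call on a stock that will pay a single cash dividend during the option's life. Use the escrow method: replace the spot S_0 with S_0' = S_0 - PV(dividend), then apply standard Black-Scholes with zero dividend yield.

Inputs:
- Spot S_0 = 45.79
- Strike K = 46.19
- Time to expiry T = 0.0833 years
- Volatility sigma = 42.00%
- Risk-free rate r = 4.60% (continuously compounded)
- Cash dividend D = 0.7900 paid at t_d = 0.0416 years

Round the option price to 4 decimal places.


Answer: Price = 1.7303

Derivation:
PV(D) = D * exp(-r * t_d) = 0.7900 * 0.99808823 = 0.78848970
S_0' = S_0 - PV(D) = 45.7900 - 0.78848970 = 45.00151030
d1 = (ln(S_0'/K) + (r + sigma^2/2)*T) / (sigma*sqrt(T)) = -0.12282213
d2 = d1 - sigma*sqrt(T) = -0.24404143
exp(-rT) = 0.99617553
N(d1) = 0.45112398; N(d2) = 0.40359937
C = S_0' * N(d1) - K * exp(-rT) * N(d2) = 45.00151030 * 0.45112398 - 46.1900 * 0.99617553 * 0.40359937 = 1.7303


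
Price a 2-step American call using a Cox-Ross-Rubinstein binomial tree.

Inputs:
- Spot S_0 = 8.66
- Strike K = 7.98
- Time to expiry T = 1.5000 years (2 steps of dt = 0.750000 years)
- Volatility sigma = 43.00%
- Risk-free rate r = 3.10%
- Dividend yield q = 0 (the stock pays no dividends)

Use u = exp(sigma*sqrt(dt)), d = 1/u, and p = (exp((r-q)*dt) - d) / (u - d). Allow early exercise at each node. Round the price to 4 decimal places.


dt = T/N = 0.750000
u = exp(sigma*sqrt(dt)) = 1.451200; d = 1/u = 0.689085
p = (exp((r-q)*dt) - d) / (u - d) = 0.438828
Discount per step: exp(-r*dt) = 0.977018
Stock lattice S(k, i) with i counting down-moves:
  k=0: S(0,0) = 8.6600
  k=1: S(1,0) = 12.5674; S(1,1) = 5.9675
  k=2: S(2,0) = 18.2378; S(2,1) = 8.6600; S(2,2) = 4.1121
Terminal payoffs V(N, i) = max(S_T - K, 0):
  V(2,0) = 10.257804; V(2,1) = 0.680000; V(2,2) = 0.000000
Backward induction: V(k, i) = exp(-r*dt) * [p * V(k+1, i) + (1-p) * V(k+1, i+1)]; then take max(V_cont, immediate exercise) for American.
  V(1,0) = exp(-r*dt) * [p*10.257804 + (1-p)*0.680000] = 4.770788; exercise = 4.587394; V(1,0) = max -> 4.770788
  V(1,1) = exp(-r*dt) * [p*0.680000 + (1-p)*0.000000] = 0.291545; exercise = 0.000000; V(1,1) = max -> 0.291545
  V(0,0) = exp(-r*dt) * [p*4.770788 + (1-p)*0.291545] = 2.205289; exercise = 0.680000; V(0,0) = max -> 2.205289

Answer: Price = V(0,0) = 2.2053


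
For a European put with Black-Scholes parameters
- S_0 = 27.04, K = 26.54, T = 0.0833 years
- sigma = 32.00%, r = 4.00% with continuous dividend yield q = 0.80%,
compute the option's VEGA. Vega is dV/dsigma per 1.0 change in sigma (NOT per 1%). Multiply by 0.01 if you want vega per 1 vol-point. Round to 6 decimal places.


d1 = 0.2771270766; d2 = 0.1847695106
phi(d1) = 0.3839134120; exp(-qT) = 0.9993338220; exp(-rT) = 0.9966735450
Vega = S * exp(-qT) * phi(d1) * sqrt(T) = 27.0400 * 0.9993338220 * 0.3839134120 * 0.2886173938 = 2.994147

Answer: Vega = 2.994147


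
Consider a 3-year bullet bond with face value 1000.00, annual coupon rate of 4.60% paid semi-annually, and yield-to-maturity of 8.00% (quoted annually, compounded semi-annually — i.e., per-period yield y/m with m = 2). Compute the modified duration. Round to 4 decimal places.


Answer: Modified duration = 2.7183

Derivation:
Coupon per period c = face * coupon_rate / m = 23.000000
Periods per year m = 2; per-period yield y/m = 0.040000
Number of cashflows N = 6
Cashflows (t years, CF_t, discount factor 1/(1+y/m)^(m*t), PV):
  t = 0.5000: CF_t = 23.000000, DF = 0.961538, PV = 22.115385
  t = 1.0000: CF_t = 23.000000, DF = 0.924556, PV = 21.264793
  t = 1.5000: CF_t = 23.000000, DF = 0.888996, PV = 20.446916
  t = 2.0000: CF_t = 23.000000, DF = 0.854804, PV = 19.660496
  t = 2.5000: CF_t = 23.000000, DF = 0.821927, PV = 18.904323
  t = 3.0000: CF_t = 1023.000000, DF = 0.790315, PV = 808.491760
Price P = sum_t PV_t = 910.883673
First compute Macaulay numerator sum_t t * PV_t:
  t * PV_t at t = 0.5000: 11.057692
  t * PV_t at t = 1.0000: 21.264793
  t * PV_t at t = 1.5000: 30.670374
  t * PV_t at t = 2.0000: 39.320993
  t * PV_t at t = 2.5000: 47.260809
  t * PV_t at t = 3.0000: 2425.475279
Macaulay duration D = 2575.049940 / 910.883673 = 2.826980
Modified duration = D / (1 + y/m) = 2.826980 / (1 + 0.040000) = 2.718250


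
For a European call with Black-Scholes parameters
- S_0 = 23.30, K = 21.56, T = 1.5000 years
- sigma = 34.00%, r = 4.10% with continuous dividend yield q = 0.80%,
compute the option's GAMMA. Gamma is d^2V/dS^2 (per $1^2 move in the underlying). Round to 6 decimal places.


d1 = 0.5134649565; d2 = 0.0970517003
phi(d1) = 0.3496713156; exp(-qT) = 0.9880717129; exp(-rT) = 0.9403529457
Gamma = exp(-qT) * phi(d1) / (S * sigma * sqrt(T)) = 0.9880717129 * 0.3496713156 / (23.3000 * 0.3400 * 1.2247448714) = 0.035610

Answer: Gamma = 0.035610


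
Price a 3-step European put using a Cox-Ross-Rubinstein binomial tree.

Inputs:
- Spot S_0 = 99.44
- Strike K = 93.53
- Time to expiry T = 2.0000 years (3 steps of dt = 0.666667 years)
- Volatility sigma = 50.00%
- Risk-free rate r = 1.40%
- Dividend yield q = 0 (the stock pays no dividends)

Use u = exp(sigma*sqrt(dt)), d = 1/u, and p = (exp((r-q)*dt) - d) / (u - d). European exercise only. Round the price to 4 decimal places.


dt = T/N = 0.666667
u = exp(sigma*sqrt(dt)) = 1.504181; d = 1/u = 0.664814
p = (exp((r-q)*dt) - d) / (u - d) = 0.410504
Discount per step: exp(-r*dt) = 0.990710
Stock lattice S(k, i) with i counting down-moves:
  k=0: S(0,0) = 99.4400
  k=1: S(1,0) = 149.5757; S(1,1) = 66.1091
  k=2: S(2,0) = 224.9889; S(2,1) = 99.4400; S(2,2) = 43.9502
  k=3: S(3,0) = 338.4239; S(3,1) = 149.5757; S(3,2) = 66.1091; S(3,3) = 29.2187
Terminal payoffs V(N, i) = max(K - S_T, 0):
  V(3,0) = 0.000000; V(3,1) = 0.000000; V(3,2) = 27.420917; V(3,3) = 64.311281
Backward induction: V(k, i) = exp(-r*dt) * [p * V(k+1, i) + (1-p) * V(k+1, i+1)].
  V(2,0) = exp(-r*dt) * [p*0.000000 + (1-p)*0.000000] = 0.000000
  V(2,1) = exp(-r*dt) * [p*0.000000 + (1-p)*27.420917] = 16.014360
  V(2,2) = exp(-r*dt) * [p*27.420917 + (1-p)*64.311281] = 48.710884
  V(1,0) = exp(-r*dt) * [p*0.000000 + (1-p)*16.014360] = 9.352704
  V(1,1) = exp(-r*dt) * [p*16.014360 + (1-p)*48.710884] = 34.961007
  V(0,0) = exp(-r*dt) * [p*9.352704 + (1-p)*34.961007] = 24.221576

Answer: Price = V(0,0) = 24.2216


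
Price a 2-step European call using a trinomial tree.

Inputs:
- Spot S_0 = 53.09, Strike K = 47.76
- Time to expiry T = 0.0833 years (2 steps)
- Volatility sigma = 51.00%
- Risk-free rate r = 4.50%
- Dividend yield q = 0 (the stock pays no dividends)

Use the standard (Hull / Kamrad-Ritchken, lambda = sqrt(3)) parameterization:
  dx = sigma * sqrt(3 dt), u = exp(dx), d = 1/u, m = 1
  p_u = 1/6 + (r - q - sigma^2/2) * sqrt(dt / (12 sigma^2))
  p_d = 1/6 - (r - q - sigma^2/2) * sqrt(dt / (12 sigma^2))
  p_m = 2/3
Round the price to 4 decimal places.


dt = T/N = 0.041650; dx = sigma*sqrt(3*dt) = 0.180276
u = exp(dx) = 1.197548; d = 1/u = 0.835040
p_u = 0.156842, p_m = 0.666667, p_d = 0.176491
Discount per step: exp(-r*dt) = 0.998128
Stock lattice S(k, j) with j the centered position index:
  k=0: S(0,+0) = 53.0900
  k=1: S(1,-1) = 44.3323; S(1,+0) = 53.0900; S(1,+1) = 63.5778
  k=2: S(2,-2) = 37.0192; S(2,-1) = 44.3323; S(2,+0) = 53.0900; S(2,+1) = 63.5778; S(2,+2) = 76.1375
Terminal payoffs V(N, j) = max(S_T - K, 0):
  V(2,-2) = 0.000000; V(2,-1) = 0.000000; V(2,+0) = 5.330000; V(2,+1) = 15.817825; V(2,+2) = 28.377500
Backward induction: V(k, j) = exp(-r*dt) * [p_u * V(k+1, j+1) + p_m * V(k+1, j) + p_d * V(k+1, j-1)]
  V(1,-1) = exp(-r*dt) * [p_u*5.330000 + p_m*0.000000 + p_d*0.000000] = 0.834402
  V(1,+0) = exp(-r*dt) * [p_u*15.817825 + p_m*5.330000 + p_d*0.000000] = 6.022932
  V(1,+1) = exp(-r*dt) * [p_u*28.377500 + p_m*15.817825 + p_d*5.330000] = 15.906856
  V(0,+0) = exp(-r*dt) * [p_u*15.906856 + p_m*6.022932 + p_d*0.834402] = 6.644949

Answer: Price = V(0,0) = 6.6449


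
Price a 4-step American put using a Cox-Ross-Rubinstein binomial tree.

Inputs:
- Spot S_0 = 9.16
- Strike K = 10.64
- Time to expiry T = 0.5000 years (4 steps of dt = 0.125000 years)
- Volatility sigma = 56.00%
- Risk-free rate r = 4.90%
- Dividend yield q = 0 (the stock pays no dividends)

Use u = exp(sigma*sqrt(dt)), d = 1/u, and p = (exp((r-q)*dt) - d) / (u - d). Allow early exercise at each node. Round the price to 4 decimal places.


Answer: Price = V(0,0) = 2.3439

Derivation:
dt = T/N = 0.125000
u = exp(sigma*sqrt(dt)) = 1.218950; d = 1/u = 0.820378
p = (exp((r-q)*dt) - d) / (u - d) = 0.466078
Discount per step: exp(-r*dt) = 0.993894
Stock lattice S(k, i) with i counting down-moves:
  k=0: S(0,0) = 9.1600
  k=1: S(1,0) = 11.1656; S(1,1) = 7.5147
  k=2: S(2,0) = 13.6103; S(2,1) = 9.1600; S(2,2) = 6.1649
  k=3: S(3,0) = 16.5903; S(3,1) = 11.1656; S(3,2) = 7.5147; S(3,3) = 5.0575
  k=4: S(4,0) = 20.2227; S(4,1) = 13.6103; S(4,2) = 9.1600; S(4,3) = 6.1649; S(4,4) = 4.1491
Terminal payoffs V(N, i) = max(K - S_T, 0):
  V(4,0) = 0.000000; V(4,1) = 0.000000; V(4,2) = 1.480000; V(4,3) = 4.475134; V(4,4) = 6.490920
Backward induction: V(k, i) = exp(-r*dt) * [p * V(k+1, i) + (1-p) * V(k+1, i+1)]; then take max(V_cont, immediate exercise) for American.
  V(3,0) = exp(-r*dt) * [p*0.000000 + (1-p)*0.000000] = 0.000000; exercise = 0.000000; V(3,0) = max -> 0.000000
  V(3,1) = exp(-r*dt) * [p*0.000000 + (1-p)*1.480000] = 0.785379; exercise = 0.000000; V(3,1) = max -> 0.785379
  V(3,2) = exp(-r*dt) * [p*1.480000 + (1-p)*4.475134] = 3.060365; exercise = 3.125336; V(3,2) = max -> 3.125336
  V(3,3) = exp(-r*dt) * [p*4.475134 + (1-p)*6.490920] = 5.517508; exercise = 5.582479; V(3,3) = max -> 5.582479
  V(2,0) = exp(-r*dt) * [p*0.000000 + (1-p)*0.785379] = 0.416771; exercise = 0.000000; V(2,0) = max -> 0.416771
  V(2,1) = exp(-r*dt) * [p*0.785379 + (1-p)*3.125336] = 2.022309; exercise = 1.480000; V(2,1) = max -> 2.022309
  V(2,2) = exp(-r*dt) * [p*3.125336 + (1-p)*5.582479] = 4.410163; exercise = 4.475134; V(2,2) = max -> 4.475134
  V(1,0) = exp(-r*dt) * [p*0.416771 + (1-p)*2.022309] = 1.266223; exercise = 0.000000; V(1,0) = max -> 1.266223
  V(1,1) = exp(-r*dt) * [p*2.022309 + (1-p)*4.475134] = 3.311580; exercise = 3.125336; V(1,1) = max -> 3.311580
  V(0,0) = exp(-r*dt) * [p*1.266223 + (1-p)*3.311580] = 2.343884; exercise = 1.480000; V(0,0) = max -> 2.343884


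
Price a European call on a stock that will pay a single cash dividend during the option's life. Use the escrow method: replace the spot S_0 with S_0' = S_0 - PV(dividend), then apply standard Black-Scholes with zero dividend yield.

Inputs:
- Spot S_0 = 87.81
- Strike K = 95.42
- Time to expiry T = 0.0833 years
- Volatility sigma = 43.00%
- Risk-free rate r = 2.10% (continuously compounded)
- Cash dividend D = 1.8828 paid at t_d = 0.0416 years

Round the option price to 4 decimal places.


PV(D) = D * exp(-r * t_d) = 1.8828 * 0.99912678 = 1.88115590
S_0' = S_0 - PV(D) = 87.8100 - 1.88115590 = 85.92884410
d1 = (ln(S_0'/K) + (r + sigma^2/2)*T) / (sigma*sqrt(T)) = -0.76804228
d2 = d1 - sigma*sqrt(T) = -0.89214776
exp(-rT) = 0.99825223
N(d1) = 0.22123103; N(d2) = 0.18615687
C = S_0' * N(d1) - K * exp(-rT) * N(d2) = 85.92884410 * 0.22123103 - 95.4200 * 0.99825223 * 0.18615687 = 1.2781

Answer: Price = 1.2781


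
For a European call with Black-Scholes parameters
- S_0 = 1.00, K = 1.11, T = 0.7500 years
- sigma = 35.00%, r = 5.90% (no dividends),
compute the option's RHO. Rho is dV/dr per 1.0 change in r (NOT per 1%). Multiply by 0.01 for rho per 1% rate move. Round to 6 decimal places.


Answer: Rho = 0.289292

Derivation:
d1 = -0.0467571745; d2 = -0.3498660658
phi(d1) = 0.3985064282; exp(-qT) = 1.0000000000; exp(-rT) = 0.9567147489
N(d2) = 0.3632196075
Rho = K*T*exp(-rT)*N(d2) = 1.1100 * 0.7500 * 0.9567147489 * 0.3632196075 = 0.289292


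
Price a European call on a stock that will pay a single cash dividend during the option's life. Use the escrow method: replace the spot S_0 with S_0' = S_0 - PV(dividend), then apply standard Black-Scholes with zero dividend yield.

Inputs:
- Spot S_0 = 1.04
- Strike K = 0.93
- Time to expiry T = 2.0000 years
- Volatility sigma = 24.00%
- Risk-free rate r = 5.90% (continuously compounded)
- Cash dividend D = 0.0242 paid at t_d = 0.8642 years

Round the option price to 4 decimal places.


PV(D) = D * exp(-r * t_d) = 0.0242 * 0.95029026 = 0.02299702
S_0' = S_0 - PV(D) = 1.0400 - 0.02299702 = 1.01700298
d1 = (ln(S_0'/K) + (r + sigma^2/2)*T) / (sigma*sqrt(T)) = 0.78085429
d2 = d1 - sigma*sqrt(T) = 0.44144304
exp(-rT) = 0.88869605
N(d1) = 0.78255590; N(d2) = 0.67055385
C = S_0' * N(d1) - K * exp(-rT) * N(d2) = 1.01700298 * 0.78255590 - 0.9300 * 0.88869605 * 0.67055385 = 0.2417

Answer: Price = 0.2417


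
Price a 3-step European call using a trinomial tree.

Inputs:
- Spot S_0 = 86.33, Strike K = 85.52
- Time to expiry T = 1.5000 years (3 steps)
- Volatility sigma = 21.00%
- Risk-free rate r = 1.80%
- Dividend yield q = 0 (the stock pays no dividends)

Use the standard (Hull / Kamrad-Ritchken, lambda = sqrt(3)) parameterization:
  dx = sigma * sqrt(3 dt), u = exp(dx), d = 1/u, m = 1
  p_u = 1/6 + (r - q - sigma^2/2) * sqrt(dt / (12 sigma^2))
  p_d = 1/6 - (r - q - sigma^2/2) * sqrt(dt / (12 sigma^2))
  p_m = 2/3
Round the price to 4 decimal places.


dt = T/N = 0.500000; dx = sigma*sqrt(3*dt) = 0.257196
u = exp(dx) = 1.293299; d = 1/u = 0.773216
p_u = 0.162730, p_m = 0.666667, p_d = 0.170603
Discount per step: exp(-r*dt) = 0.991040
Stock lattice S(k, j) with j the centered position index:
  k=0: S(0,+0) = 86.3300
  k=1: S(1,-1) = 66.7518; S(1,+0) = 86.3300; S(1,+1) = 111.6505
  k=2: S(2,-2) = 51.6136; S(2,-1) = 66.7518; S(2,+0) = 86.3300; S(2,+1) = 111.6505; S(2,+2) = 144.3975
  k=3: S(3,-3) = 39.9084; S(3,-2) = 51.6136; S(3,-1) = 66.7518; S(3,+0) = 86.3300; S(3,+1) = 111.6505; S(3,+2) = 144.3975; S(3,+3) = 186.7492
Terminal payoffs V(N, j) = max(S_T - K, 0):
  V(3,-3) = 0.000000; V(3,-2) = 0.000000; V(3,-1) = 0.000000; V(3,+0) = 0.810000; V(3,+1) = 26.130514; V(3,+2) = 58.877514; V(3,+3) = 101.229180
Backward induction: V(k, j) = exp(-r*dt) * [p_u * V(k+1, j+1) + p_m * V(k+1, j) + p_d * V(k+1, j-1)]
  V(2,-2) = exp(-r*dt) * [p_u*0.000000 + p_m*0.000000 + p_d*0.000000] = 0.000000
  V(2,-1) = exp(-r*dt) * [p_u*0.810000 + p_m*0.000000 + p_d*0.000000] = 0.130630
  V(2,+0) = exp(-r*dt) * [p_u*26.130514 + p_m*0.810000 + p_d*0.000000] = 4.749282
  V(2,+1) = exp(-r*dt) * [p_u*58.877514 + p_m*26.130514 + p_d*0.810000] = 26.896507
  V(2,+2) = exp(-r*dt) * [p_u*101.229180 + p_m*58.877514 + p_d*26.130514] = 59.643438
  V(1,-1) = exp(-r*dt) * [p_u*4.749282 + p_m*0.130630 + p_d*0.000000] = 0.852233
  V(1,+0) = exp(-r*dt) * [p_u*26.896507 + p_m*4.749282 + p_d*0.130630] = 7.497560
  V(1,+1) = exp(-r*dt) * [p_u*59.643438 + p_m*26.896507 + p_d*4.749282] = 28.192150
  V(0,+0) = exp(-r*dt) * [p_u*28.192150 + p_m*7.497560 + p_d*0.852233] = 9.644285

Answer: Price = V(0,0) = 9.6443


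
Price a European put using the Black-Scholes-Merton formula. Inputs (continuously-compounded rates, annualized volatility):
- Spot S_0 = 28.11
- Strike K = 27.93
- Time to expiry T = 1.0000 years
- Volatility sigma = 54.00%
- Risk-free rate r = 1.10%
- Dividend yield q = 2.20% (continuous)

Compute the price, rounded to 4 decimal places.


Answer: Price = 5.9294

Derivation:
d1 = (ln(S/K) + (r - q + 0.5*sigma^2) * T) / (sigma * sqrt(T)) = 0.26152594
d2 = d1 - sigma * sqrt(T) = -0.27847406
exp(-rT) = 0.98906028; exp(-qT) = 0.97824024
P = K * exp(-rT) * N(-d2) - S_0 * exp(-qT) * N(-d1)
N(-d1) = 0.39684348; N(-d2) = 0.60967576
P = 27.9300 * 0.98906028 * 0.60967576 - 28.1100 * 0.97824024 * 0.39684348 = 5.9294
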